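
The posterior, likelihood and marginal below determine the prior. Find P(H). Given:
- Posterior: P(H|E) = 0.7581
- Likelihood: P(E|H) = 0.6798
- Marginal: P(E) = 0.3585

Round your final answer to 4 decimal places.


From Bayes' theorem: P(H|E) = P(E|H) × P(H) / P(E)

Rearranging for P(H):
P(H) = P(H|E) × P(E) / P(E|H)
     = 0.7581 × 0.3585 / 0.6798
     = 0.27177885 / 0.6798
     = 0.3998


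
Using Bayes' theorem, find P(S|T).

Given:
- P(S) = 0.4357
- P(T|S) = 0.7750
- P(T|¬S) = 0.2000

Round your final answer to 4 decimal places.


Bayes' theorem: P(S|T) = P(T|S) × P(S) / P(T)

Step 1: Calculate P(T) using law of total probability
P(T) = P(T|S)P(S) + P(T|¬S)P(¬S)
     = 0.7750 × 0.4357 + 0.2000 × 0.5643
     = 0.33766750 + 0.11286000
     = 0.45052750

Step 2: Apply Bayes' theorem
P(S|T) = P(T|S) × P(S) / P(T)
       = 0.33766750 / 0.45052750
       = 0.7495


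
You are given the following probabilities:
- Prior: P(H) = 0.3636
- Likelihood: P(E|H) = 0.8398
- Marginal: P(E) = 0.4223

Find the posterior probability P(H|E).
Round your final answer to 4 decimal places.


Using Bayes' theorem:

P(H|E) = P(E|H) × P(H) / P(E)
       = 0.8398 × 0.3636 / 0.4223
       = 0.30535128 / 0.4223
       = 0.7231

The evidence strengthens our belief in H.
Prior: 0.3636 → Posterior: 0.7231


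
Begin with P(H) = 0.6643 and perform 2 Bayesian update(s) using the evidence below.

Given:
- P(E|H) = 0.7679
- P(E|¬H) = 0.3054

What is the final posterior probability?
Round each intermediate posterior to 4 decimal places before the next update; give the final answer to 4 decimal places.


Sequential Bayesian updating:

Initial prior: P(H) = 0.6643

Update 1:
  P(E) = 0.7679 × 0.6643 + 0.3054 × 0.3357 = 0.51011597 + 0.10252278 = 0.61263875
  P(H|E) = 0.51011597 / 0.61263875 = 0.8327

Update 2:
  P(E) = 0.7679 × 0.8327 + 0.3054 × 0.1673 = 0.63943033 + 0.05109342 = 0.69052375
  P(H|E) = 0.63943033 / 0.69052375 = 0.9260

Final posterior: 0.9260


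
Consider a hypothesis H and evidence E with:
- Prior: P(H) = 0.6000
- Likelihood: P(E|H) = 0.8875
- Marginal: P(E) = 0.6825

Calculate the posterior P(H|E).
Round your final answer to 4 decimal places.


Using Bayes' theorem:

P(H|E) = P(E|H) × P(H) / P(E)
       = 0.8875 × 0.6000 / 0.6825
       = 0.53250000 / 0.6825
       = 0.7802

The evidence strengthens our belief in H.
Prior: 0.6000 → Posterior: 0.7802


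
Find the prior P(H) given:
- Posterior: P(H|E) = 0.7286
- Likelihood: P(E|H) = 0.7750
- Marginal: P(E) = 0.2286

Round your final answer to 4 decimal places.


From Bayes' theorem: P(H|E) = P(E|H) × P(H) / P(E)

Rearranging for P(H):
P(H) = P(H|E) × P(E) / P(E|H)
     = 0.7286 × 0.2286 / 0.7750
     = 0.16655796 / 0.7750
     = 0.2149


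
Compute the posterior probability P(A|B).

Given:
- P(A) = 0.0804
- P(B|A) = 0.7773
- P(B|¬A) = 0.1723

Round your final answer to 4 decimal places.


Bayes' theorem: P(A|B) = P(B|A) × P(A) / P(B)

Step 1: Calculate P(B) using law of total probability
P(B) = P(B|A)P(A) + P(B|¬A)P(¬A)
     = 0.7773 × 0.0804 + 0.1723 × 0.9196
     = 0.06249492 + 0.15844708
     = 0.22094200

Step 2: Apply Bayes' theorem
P(A|B) = P(B|A) × P(A) / P(B)
       = 0.06249492 / 0.22094200
       = 0.2829


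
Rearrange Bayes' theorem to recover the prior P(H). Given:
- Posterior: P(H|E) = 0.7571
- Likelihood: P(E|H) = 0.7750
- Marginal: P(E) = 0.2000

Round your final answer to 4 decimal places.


From Bayes' theorem: P(H|E) = P(E|H) × P(H) / P(E)

Rearranging for P(H):
P(H) = P(H|E) × P(E) / P(E|H)
     = 0.7571 × 0.2000 / 0.7750
     = 0.15142000 / 0.7750
     = 0.1954


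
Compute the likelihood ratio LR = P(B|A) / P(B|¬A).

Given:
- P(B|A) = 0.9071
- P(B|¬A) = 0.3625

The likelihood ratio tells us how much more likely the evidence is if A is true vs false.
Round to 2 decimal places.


Likelihood Ratio (LR) = P(B|A) / P(B|¬A)

LR = 0.9071 / 0.3625
   = 2.50

The evidence is 2.50 times more likely if A is true than if A is false.
Because LR exceeds 1, B is evidence for A.


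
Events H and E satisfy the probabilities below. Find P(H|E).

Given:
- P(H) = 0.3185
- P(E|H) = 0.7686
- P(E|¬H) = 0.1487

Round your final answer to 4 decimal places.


Bayes' theorem: P(H|E) = P(E|H) × P(H) / P(E)

Step 1: Calculate P(E) using law of total probability
P(E) = P(E|H)P(H) + P(E|¬H)P(¬H)
     = 0.7686 × 0.3185 + 0.1487 × 0.6815
     = 0.24479910 + 0.10133905
     = 0.34613815

Step 2: Apply Bayes' theorem
P(H|E) = P(E|H) × P(H) / P(E)
       = 0.24479910 / 0.34613815
       = 0.7072


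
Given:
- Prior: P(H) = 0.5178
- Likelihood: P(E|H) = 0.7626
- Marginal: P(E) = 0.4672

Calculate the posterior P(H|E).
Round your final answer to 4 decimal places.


Using Bayes' theorem:

P(H|E) = P(E|H) × P(H) / P(E)
       = 0.7626 × 0.5178 / 0.4672
       = 0.39487428 / 0.4672
       = 0.8452

The evidence strengthens our belief in H.
Prior: 0.5178 → Posterior: 0.8452


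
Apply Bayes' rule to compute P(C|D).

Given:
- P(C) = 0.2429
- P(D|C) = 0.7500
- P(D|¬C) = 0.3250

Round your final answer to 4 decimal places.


Bayes' theorem: P(C|D) = P(D|C) × P(C) / P(D)

Step 1: Calculate P(D) using law of total probability
P(D) = P(D|C)P(C) + P(D|¬C)P(¬C)
     = 0.7500 × 0.2429 + 0.3250 × 0.7571
     = 0.18217500 + 0.24605750
     = 0.42823250

Step 2: Apply Bayes' theorem
P(C|D) = P(D|C) × P(C) / P(D)
       = 0.18217500 / 0.42823250
       = 0.4254


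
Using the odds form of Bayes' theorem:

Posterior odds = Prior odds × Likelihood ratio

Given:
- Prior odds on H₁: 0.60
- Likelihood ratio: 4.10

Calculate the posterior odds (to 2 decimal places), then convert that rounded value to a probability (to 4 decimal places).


Step 1: Calculate posterior odds
Posterior odds = Prior odds × LR
               = 0.60 × 4.10
               = 2.46

Step 2: Convert to probability
P(H₁|E) = Posterior odds / (1 + Posterior odds)
       = 2.46 / (1 + 2.46)
       = 2.46 / 3.46
       = 0.7110

The evidence increased P(H₁) from 0.3750 to 0.7110.


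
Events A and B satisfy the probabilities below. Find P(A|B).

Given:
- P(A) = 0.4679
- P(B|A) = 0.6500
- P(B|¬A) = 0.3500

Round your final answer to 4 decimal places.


Bayes' theorem: P(A|B) = P(B|A) × P(A) / P(B)

Step 1: Calculate P(B) using law of total probability
P(B) = P(B|A)P(A) + P(B|¬A)P(¬A)
     = 0.6500 × 0.4679 + 0.3500 × 0.5321
     = 0.30413500 + 0.18623500
     = 0.49037000

Step 2: Apply Bayes' theorem
P(A|B) = P(B|A) × P(A) / P(B)
       = 0.30413500 / 0.49037000
       = 0.6202


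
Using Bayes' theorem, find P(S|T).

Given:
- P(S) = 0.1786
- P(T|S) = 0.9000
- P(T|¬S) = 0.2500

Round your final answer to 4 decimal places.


Bayes' theorem: P(S|T) = P(T|S) × P(S) / P(T)

Step 1: Calculate P(T) using law of total probability
P(T) = P(T|S)P(S) + P(T|¬S)P(¬S)
     = 0.9000 × 0.1786 + 0.2500 × 0.8214
     = 0.16074000 + 0.20535000
     = 0.36609000

Step 2: Apply Bayes' theorem
P(S|T) = P(T|S) × P(S) / P(T)
       = 0.16074000 / 0.36609000
       = 0.4391


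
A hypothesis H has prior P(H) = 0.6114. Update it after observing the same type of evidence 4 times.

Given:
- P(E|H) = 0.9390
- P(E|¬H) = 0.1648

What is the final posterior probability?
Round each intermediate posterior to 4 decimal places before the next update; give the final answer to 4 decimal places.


Sequential Bayesian updating:

Initial prior: P(H) = 0.6114

Update 1:
  P(E) = 0.9390 × 0.6114 + 0.1648 × 0.3886 = 0.57410460 + 0.06404128 = 0.63814588
  P(H|E) = 0.57410460 / 0.63814588 = 0.8996

Update 2:
  P(E) = 0.9390 × 0.8996 + 0.1648 × 0.1004 = 0.84472440 + 0.01654592 = 0.86127032
  P(H|E) = 0.84472440 / 0.86127032 = 0.9808

Update 3:
  P(E) = 0.9390 × 0.9808 + 0.1648 × 0.0192 = 0.92097120 + 0.00316416 = 0.92413536
  P(H|E) = 0.92097120 / 0.92413536 = 0.9966

Update 4:
  P(E) = 0.9390 × 0.9966 + 0.1648 × 0.0034 = 0.93580740 + 0.00056032 = 0.93636772
  P(H|E) = 0.93580740 / 0.93636772 = 0.9994

Final posterior: 0.9994


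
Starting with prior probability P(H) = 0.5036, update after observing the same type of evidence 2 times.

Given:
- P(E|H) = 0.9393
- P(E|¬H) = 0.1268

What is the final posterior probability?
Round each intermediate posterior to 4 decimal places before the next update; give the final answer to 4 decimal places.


Sequential Bayesian updating:

Initial prior: P(H) = 0.5036

Update 1:
  P(E) = 0.9393 × 0.5036 + 0.1268 × 0.4964 = 0.47303148 + 0.06294352 = 0.53597500
  P(H|E) = 0.47303148 / 0.53597500 = 0.8826

Update 2:
  P(E) = 0.9393 × 0.8826 + 0.1268 × 0.1174 = 0.82902618 + 0.01488632 = 0.84391250
  P(H|E) = 0.82902618 / 0.84391250 = 0.9824

Final posterior: 0.9824


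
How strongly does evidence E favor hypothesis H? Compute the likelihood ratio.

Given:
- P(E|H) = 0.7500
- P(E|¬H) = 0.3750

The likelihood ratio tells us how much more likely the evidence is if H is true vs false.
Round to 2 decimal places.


Likelihood Ratio (LR) = P(E|H) / P(E|¬H)

LR = 0.7500 / 0.3750
   = 2.00

The evidence is 2.00 times more likely if H is true than if H is false.
Because LR exceeds 1, E is evidence for H.


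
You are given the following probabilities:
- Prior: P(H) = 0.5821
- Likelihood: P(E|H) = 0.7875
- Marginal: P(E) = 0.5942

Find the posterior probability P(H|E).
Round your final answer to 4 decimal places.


Using Bayes' theorem:

P(H|E) = P(E|H) × P(H) / P(E)
       = 0.7875 × 0.5821 / 0.5942
       = 0.45840375 / 0.5942
       = 0.7715

The evidence strengthens our belief in H.
Prior: 0.5821 → Posterior: 0.7715


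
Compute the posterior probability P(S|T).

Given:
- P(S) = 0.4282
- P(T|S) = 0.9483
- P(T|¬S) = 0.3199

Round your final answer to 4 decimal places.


Bayes' theorem: P(S|T) = P(T|S) × P(S) / P(T)

Step 1: Calculate P(T) using law of total probability
P(T) = P(T|S)P(S) + P(T|¬S)P(¬S)
     = 0.9483 × 0.4282 + 0.3199 × 0.5718
     = 0.40606206 + 0.18291882
     = 0.58898088

Step 2: Apply Bayes' theorem
P(S|T) = P(T|S) × P(S) / P(T)
       = 0.40606206 / 0.58898088
       = 0.6894


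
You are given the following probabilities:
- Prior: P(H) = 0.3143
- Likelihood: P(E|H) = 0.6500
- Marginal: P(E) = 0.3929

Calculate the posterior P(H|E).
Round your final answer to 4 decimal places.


Using Bayes' theorem:

P(H|E) = P(E|H) × P(H) / P(E)
       = 0.6500 × 0.3143 / 0.3929
       = 0.20429500 / 0.3929
       = 0.5200

The evidence strengthens our belief in H.
Prior: 0.3143 → Posterior: 0.5200


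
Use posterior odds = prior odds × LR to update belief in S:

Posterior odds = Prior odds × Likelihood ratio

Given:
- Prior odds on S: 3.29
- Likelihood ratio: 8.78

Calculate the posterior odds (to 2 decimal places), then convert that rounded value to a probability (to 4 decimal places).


Step 1: Calculate posterior odds
Posterior odds = Prior odds × LR
               = 3.29 × 8.78
               = 28.89

Step 2: Convert to probability
P(S|E) = Posterior odds / (1 + Posterior odds)
       = 28.89 / (1 + 28.89)
       = 28.89 / 29.89
       = 0.9665

The evidence increased P(S) from 0.7669 to 0.9665.


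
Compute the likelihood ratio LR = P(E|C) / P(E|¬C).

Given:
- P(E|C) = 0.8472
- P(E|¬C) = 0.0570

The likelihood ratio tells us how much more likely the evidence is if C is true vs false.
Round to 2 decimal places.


Likelihood Ratio (LR) = P(E|C) / P(E|¬C)

LR = 0.8472 / 0.0570
   = 14.86

The evidence is 14.86 times more likely if C is true than if C is false.
Because LR exceeds 1, E is evidence for C.


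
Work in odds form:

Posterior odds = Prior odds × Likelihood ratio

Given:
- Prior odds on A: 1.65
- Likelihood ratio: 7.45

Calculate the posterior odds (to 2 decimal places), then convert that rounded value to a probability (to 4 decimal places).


Step 1: Calculate posterior odds
Posterior odds = Prior odds × LR
               = 1.65 × 7.45
               = 12.29

Step 2: Convert to probability
P(A|E) = Posterior odds / (1 + Posterior odds)
       = 12.29 / (1 + 12.29)
       = 12.29 / 13.29
       = 0.9248

The evidence increased P(A) from 0.6226 to 0.9248.


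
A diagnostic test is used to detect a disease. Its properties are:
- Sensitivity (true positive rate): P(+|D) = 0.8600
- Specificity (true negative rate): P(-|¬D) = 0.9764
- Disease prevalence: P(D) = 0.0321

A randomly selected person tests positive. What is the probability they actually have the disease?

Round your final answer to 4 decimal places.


Let D = has disease, + = positive test

Given:
- P(D) = 0.0321 (prevalence)
- P(+|D) = 0.8600 (sensitivity)
- P(-|¬D) = 0.9764 (specificity)
- P(+|¬D) = 0.0236 (false positive rate = 1 - specificity)

Step 1: Find P(+)
P(+) = P(+|D)P(D) + P(+|¬D)P(¬D)
     = 0.8600 × 0.0321 + 0.0236 × 0.9679
     = 0.02760600 + 0.02284244
     = 0.05044844

Step 2: Apply Bayes' theorem for P(D|+)
P(D|+) = P(+|D)P(D) / P(+)
       = 0.02760600 / 0.05044844
       = 0.5472


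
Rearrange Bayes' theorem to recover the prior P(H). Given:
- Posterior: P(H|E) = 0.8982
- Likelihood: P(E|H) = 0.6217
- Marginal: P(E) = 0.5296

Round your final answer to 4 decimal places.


From Bayes' theorem: P(H|E) = P(E|H) × P(H) / P(E)

Rearranging for P(H):
P(H) = P(H|E) × P(E) / P(E|H)
     = 0.8982 × 0.5296 / 0.6217
     = 0.47568672 / 0.6217
     = 0.7651


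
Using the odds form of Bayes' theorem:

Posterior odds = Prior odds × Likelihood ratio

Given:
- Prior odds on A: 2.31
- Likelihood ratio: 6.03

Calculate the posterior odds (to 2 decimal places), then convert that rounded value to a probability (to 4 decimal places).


Step 1: Calculate posterior odds
Posterior odds = Prior odds × LR
               = 2.31 × 6.03
               = 13.93

Step 2: Convert to probability
P(A|E) = Posterior odds / (1 + Posterior odds)
       = 13.93 / (1 + 13.93)
       = 13.93 / 14.93
       = 0.9330

The evidence increased P(A) from 0.6979 to 0.9330.


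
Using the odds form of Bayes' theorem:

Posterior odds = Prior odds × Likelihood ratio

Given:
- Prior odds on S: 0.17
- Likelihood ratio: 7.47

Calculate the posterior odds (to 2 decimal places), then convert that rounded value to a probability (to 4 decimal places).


Step 1: Calculate posterior odds
Posterior odds = Prior odds × LR
               = 0.17 × 7.47
               = 1.27

Step 2: Convert to probability
P(S|E) = Posterior odds / (1 + Posterior odds)
       = 1.27 / (1 + 1.27)
       = 1.27 / 2.27
       = 0.5595

The evidence increased P(S) from 0.1453 to 0.5595.


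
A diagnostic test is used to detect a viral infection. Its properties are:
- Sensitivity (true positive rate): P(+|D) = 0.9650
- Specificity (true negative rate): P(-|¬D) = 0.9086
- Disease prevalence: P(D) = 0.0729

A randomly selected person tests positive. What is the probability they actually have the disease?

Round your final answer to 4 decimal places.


Let D = has disease, + = positive test

Given:
- P(D) = 0.0729 (prevalence)
- P(+|D) = 0.9650 (sensitivity)
- P(-|¬D) = 0.9086 (specificity)
- P(+|¬D) = 0.0914 (false positive rate = 1 - specificity)

Step 1: Find P(+)
P(+) = P(+|D)P(D) + P(+|¬D)P(¬D)
     = 0.9650 × 0.0729 + 0.0914 × 0.9271
     = 0.07034850 + 0.08473694
     = 0.15508544

Step 2: Apply Bayes' theorem for P(D|+)
P(D|+) = P(+|D)P(D) / P(+)
       = 0.07034850 / 0.15508544
       = 0.4536


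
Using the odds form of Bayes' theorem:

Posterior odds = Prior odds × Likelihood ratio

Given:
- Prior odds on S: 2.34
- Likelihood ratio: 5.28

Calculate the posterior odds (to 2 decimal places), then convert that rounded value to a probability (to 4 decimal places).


Step 1: Calculate posterior odds
Posterior odds = Prior odds × LR
               = 2.34 × 5.28
               = 12.36

Step 2: Convert to probability
P(S|E) = Posterior odds / (1 + Posterior odds)
       = 12.36 / (1 + 12.36)
       = 12.36 / 13.36
       = 0.9251

The evidence increased P(S) from 0.7006 to 0.9251.


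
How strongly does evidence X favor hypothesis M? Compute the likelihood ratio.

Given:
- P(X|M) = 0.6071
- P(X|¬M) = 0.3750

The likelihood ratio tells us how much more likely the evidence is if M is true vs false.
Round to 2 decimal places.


Likelihood Ratio (LR) = P(X|M) / P(X|¬M)

LR = 0.6071 / 0.3750
   = 1.62

The evidence is 1.62 times more likely if M is true than if M is false.
Since LR > 1, the evidence supports M over ¬M.


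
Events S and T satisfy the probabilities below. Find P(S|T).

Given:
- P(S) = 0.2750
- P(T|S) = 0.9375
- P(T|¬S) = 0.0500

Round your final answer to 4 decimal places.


Bayes' theorem: P(S|T) = P(T|S) × P(S) / P(T)

Step 1: Calculate P(T) using law of total probability
P(T) = P(T|S)P(S) + P(T|¬S)P(¬S)
     = 0.9375 × 0.2750 + 0.0500 × 0.7250
     = 0.25781250 + 0.03625000
     = 0.29406250

Step 2: Apply Bayes' theorem
P(S|T) = P(T|S) × P(S) / P(T)
       = 0.25781250 / 0.29406250
       = 0.8767


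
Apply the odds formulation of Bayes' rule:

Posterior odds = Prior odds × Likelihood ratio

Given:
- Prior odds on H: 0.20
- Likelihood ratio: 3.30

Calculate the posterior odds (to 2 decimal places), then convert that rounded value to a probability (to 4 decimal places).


Step 1: Calculate posterior odds
Posterior odds = Prior odds × LR
               = 0.20 × 3.30
               = 0.66

Step 2: Convert to probability
P(H|E) = Posterior odds / (1 + Posterior odds)
       = 0.66 / (1 + 0.66)
       = 0.66 / 1.66
       = 0.3976

The evidence increased P(H) from 0.1667 to 0.3976.


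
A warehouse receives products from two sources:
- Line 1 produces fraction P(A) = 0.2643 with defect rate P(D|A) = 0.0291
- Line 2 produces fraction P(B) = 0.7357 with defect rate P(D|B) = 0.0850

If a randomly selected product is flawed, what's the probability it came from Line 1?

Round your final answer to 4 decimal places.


Let A = from Line 1, D = flawed

Given:
- P(A) = 0.2643, P(B) = 0.7357
- P(D|A) = 0.0291, P(D|B) = 0.0850

Step 1: Find P(D)
P(D) = P(D|A)P(A) + P(D|B)P(B)
     = 0.0291 × 0.2643 + 0.0850 × 0.7357
     = 0.00769113 + 0.06253450
     = 0.07022563

Step 2: Apply Bayes' theorem
P(A|D) = P(D|A)P(A) / P(D)
       = 0.00769113 / 0.07022563
       = 0.1095


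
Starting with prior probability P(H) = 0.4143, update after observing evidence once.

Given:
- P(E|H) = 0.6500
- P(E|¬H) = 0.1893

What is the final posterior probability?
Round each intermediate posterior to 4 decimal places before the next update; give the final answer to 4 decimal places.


Sequential Bayesian updating:

Initial prior: P(H) = 0.4143

Update 1:
  P(E) = 0.6500 × 0.4143 + 0.1893 × 0.5857 = 0.26929500 + 0.11087301 = 0.38016801
  P(H|E) = 0.26929500 / 0.38016801 = 0.7084

Final posterior: 0.7084


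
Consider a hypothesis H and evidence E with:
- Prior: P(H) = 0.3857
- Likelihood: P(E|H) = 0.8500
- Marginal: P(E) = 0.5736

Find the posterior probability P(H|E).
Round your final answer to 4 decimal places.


Using Bayes' theorem:

P(H|E) = P(E|H) × P(H) / P(E)
       = 0.8500 × 0.3857 / 0.5736
       = 0.32784500 / 0.5736
       = 0.5716

The evidence strengthens our belief in H.
Prior: 0.3857 → Posterior: 0.5716


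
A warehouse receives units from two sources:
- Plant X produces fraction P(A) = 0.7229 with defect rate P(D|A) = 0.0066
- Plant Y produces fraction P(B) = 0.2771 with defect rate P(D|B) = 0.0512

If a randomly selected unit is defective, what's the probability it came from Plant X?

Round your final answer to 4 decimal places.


Let A = from Plant X, D = defective

Given:
- P(A) = 0.7229, P(B) = 0.2771
- P(D|A) = 0.0066, P(D|B) = 0.0512

Step 1: Find P(D)
P(D) = P(D|A)P(A) + P(D|B)P(B)
     = 0.0066 × 0.7229 + 0.0512 × 0.2771
     = 0.00477114 + 0.01418752
     = 0.01895866

Step 2: Apply Bayes' theorem
P(A|D) = P(D|A)P(A) / P(D)
       = 0.00477114 / 0.01895866
       = 0.2517


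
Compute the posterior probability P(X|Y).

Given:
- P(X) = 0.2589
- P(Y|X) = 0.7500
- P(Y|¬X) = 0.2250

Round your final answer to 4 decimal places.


Bayes' theorem: P(X|Y) = P(Y|X) × P(X) / P(Y)

Step 1: Calculate P(Y) using law of total probability
P(Y) = P(Y|X)P(X) + P(Y|¬X)P(¬X)
     = 0.7500 × 0.2589 + 0.2250 × 0.7411
     = 0.19417500 + 0.16674750
     = 0.36092250

Step 2: Apply Bayes' theorem
P(X|Y) = P(Y|X) × P(X) / P(Y)
       = 0.19417500 / 0.36092250
       = 0.5380


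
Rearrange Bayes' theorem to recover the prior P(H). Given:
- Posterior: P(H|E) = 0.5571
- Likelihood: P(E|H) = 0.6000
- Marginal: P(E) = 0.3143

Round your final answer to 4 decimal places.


From Bayes' theorem: P(H|E) = P(E|H) × P(H) / P(E)

Rearranging for P(H):
P(H) = P(H|E) × P(E) / P(E|H)
     = 0.5571 × 0.3143 / 0.6000
     = 0.17509653 / 0.6000
     = 0.2918


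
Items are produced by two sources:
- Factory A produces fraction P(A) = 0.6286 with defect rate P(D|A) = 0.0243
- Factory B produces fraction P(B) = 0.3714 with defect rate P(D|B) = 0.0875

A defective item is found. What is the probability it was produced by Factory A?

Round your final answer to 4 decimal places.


Let A = from Factory A, D = defective

Given:
- P(A) = 0.6286, P(B) = 0.3714
- P(D|A) = 0.0243, P(D|B) = 0.0875

Step 1: Find P(D)
P(D) = P(D|A)P(A) + P(D|B)P(B)
     = 0.0243 × 0.6286 + 0.0875 × 0.3714
     = 0.01527498 + 0.03249750
     = 0.04777248

Step 2: Apply Bayes' theorem
P(A|D) = P(D|A)P(A) / P(D)
       = 0.01527498 / 0.04777248
       = 0.3197


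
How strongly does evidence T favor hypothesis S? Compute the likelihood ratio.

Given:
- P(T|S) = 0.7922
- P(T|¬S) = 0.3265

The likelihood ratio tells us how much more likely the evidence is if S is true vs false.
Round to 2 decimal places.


Likelihood Ratio (LR) = P(T|S) / P(T|¬S)

LR = 0.7922 / 0.3265
   = 2.43

The evidence is 2.43 times more likely if S is true than if S is false.
LR > 1, so observing T raises the odds in favor of S.


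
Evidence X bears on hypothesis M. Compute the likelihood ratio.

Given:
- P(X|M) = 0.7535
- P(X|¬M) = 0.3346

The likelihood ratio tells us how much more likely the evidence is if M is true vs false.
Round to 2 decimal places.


Likelihood Ratio (LR) = P(X|M) / P(X|¬M)

LR = 0.7535 / 0.3346
   = 2.25

The evidence is 2.25 times more likely if M is true than if M is false.
Since LR > 1, the evidence supports M over ¬M.


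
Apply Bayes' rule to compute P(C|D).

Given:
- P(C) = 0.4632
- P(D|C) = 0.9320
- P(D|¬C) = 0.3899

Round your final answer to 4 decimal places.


Bayes' theorem: P(C|D) = P(D|C) × P(C) / P(D)

Step 1: Calculate P(D) using law of total probability
P(D) = P(D|C)P(C) + P(D|¬C)P(¬C)
     = 0.9320 × 0.4632 + 0.3899 × 0.5368
     = 0.43170240 + 0.20929832
     = 0.64100072

Step 2: Apply Bayes' theorem
P(C|D) = P(D|C) × P(C) / P(D)
       = 0.43170240 / 0.64100072
       = 0.6735


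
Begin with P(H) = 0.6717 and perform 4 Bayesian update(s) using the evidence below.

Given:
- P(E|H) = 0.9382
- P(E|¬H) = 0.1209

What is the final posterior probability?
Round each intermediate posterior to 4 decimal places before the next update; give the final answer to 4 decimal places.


Sequential Bayesian updating:

Initial prior: P(H) = 0.6717

Update 1:
  P(E) = 0.9382 × 0.6717 + 0.1209 × 0.3283 = 0.63018894 + 0.03969147 = 0.66988041
  P(H|E) = 0.63018894 / 0.66988041 = 0.9407

Update 2:
  P(E) = 0.9382 × 0.9407 + 0.1209 × 0.0593 = 0.88256474 + 0.00716937 = 0.88973411
  P(H|E) = 0.88256474 / 0.88973411 = 0.9919

Update 3:
  P(E) = 0.9382 × 0.9919 + 0.1209 × 0.0081 = 0.93060058 + 0.00097929 = 0.93157987
  P(H|E) = 0.93060058 / 0.93157987 = 0.9989

Update 4:
  P(E) = 0.9382 × 0.9989 + 0.1209 × 0.0011 = 0.93716798 + 0.00013299 = 0.93730097
  P(H|E) = 0.93716798 / 0.93730097 = 0.9999

Final posterior: 0.9999


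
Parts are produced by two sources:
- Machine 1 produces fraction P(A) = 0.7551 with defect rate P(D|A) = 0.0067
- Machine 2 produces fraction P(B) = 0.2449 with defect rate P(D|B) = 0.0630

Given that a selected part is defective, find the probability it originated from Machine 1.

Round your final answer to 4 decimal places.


Let A = from Machine 1, D = defective

Given:
- P(A) = 0.7551, P(B) = 0.2449
- P(D|A) = 0.0067, P(D|B) = 0.0630

Step 1: Find P(D)
P(D) = P(D|A)P(A) + P(D|B)P(B)
     = 0.0067 × 0.7551 + 0.0630 × 0.2449
     = 0.00505917 + 0.01542870
     = 0.02048787

Step 2: Apply Bayes' theorem
P(A|D) = P(D|A)P(A) / P(D)
       = 0.00505917 / 0.02048787
       = 0.2469


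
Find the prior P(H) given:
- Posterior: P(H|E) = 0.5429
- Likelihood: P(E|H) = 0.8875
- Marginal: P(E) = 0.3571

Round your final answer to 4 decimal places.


From Bayes' theorem: P(H|E) = P(E|H) × P(H) / P(E)

Rearranging for P(H):
P(H) = P(H|E) × P(E) / P(E|H)
     = 0.5429 × 0.3571 / 0.8875
     = 0.19386959 / 0.8875
     = 0.2184


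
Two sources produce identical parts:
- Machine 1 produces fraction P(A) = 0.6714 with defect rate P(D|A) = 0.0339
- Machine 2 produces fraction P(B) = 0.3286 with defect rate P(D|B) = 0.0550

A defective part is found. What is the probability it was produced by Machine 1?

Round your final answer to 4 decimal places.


Let A = from Machine 1, D = defective

Given:
- P(A) = 0.6714, P(B) = 0.3286
- P(D|A) = 0.0339, P(D|B) = 0.0550

Step 1: Find P(D)
P(D) = P(D|A)P(A) + P(D|B)P(B)
     = 0.0339 × 0.6714 + 0.0550 × 0.3286
     = 0.02276046 + 0.01807300
     = 0.04083346

Step 2: Apply Bayes' theorem
P(A|D) = P(D|A)P(A) / P(D)
       = 0.02276046 / 0.04083346
       = 0.5574


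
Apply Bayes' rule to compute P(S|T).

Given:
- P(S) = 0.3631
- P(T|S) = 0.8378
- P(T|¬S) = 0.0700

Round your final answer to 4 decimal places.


Bayes' theorem: P(S|T) = P(T|S) × P(S) / P(T)

Step 1: Calculate P(T) using law of total probability
P(T) = P(T|S)P(S) + P(T|¬S)P(¬S)
     = 0.8378 × 0.3631 + 0.0700 × 0.6369
     = 0.30420518 + 0.04458300
     = 0.34878818

Step 2: Apply Bayes' theorem
P(S|T) = P(T|S) × P(S) / P(T)
       = 0.30420518 / 0.34878818
       = 0.8722


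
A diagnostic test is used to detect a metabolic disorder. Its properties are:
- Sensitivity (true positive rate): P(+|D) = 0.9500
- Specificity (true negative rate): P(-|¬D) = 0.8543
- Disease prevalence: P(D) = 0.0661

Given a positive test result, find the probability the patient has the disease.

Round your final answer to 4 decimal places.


Let D = has disease, + = positive test

Given:
- P(D) = 0.0661 (prevalence)
- P(+|D) = 0.9500 (sensitivity)
- P(-|¬D) = 0.8543 (specificity)
- P(+|¬D) = 0.1457 (false positive rate = 1 - specificity)

Step 1: Find P(+)
P(+) = P(+|D)P(D) + P(+|¬D)P(¬D)
     = 0.9500 × 0.0661 + 0.1457 × 0.9339
     = 0.06279500 + 0.13606923
     = 0.19886423

Step 2: Apply Bayes' theorem for P(D|+)
P(D|+) = P(+|D)P(D) / P(+)
       = 0.06279500 / 0.19886423
       = 0.3158


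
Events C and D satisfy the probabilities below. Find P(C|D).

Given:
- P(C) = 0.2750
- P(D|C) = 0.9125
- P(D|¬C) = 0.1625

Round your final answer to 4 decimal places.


Bayes' theorem: P(C|D) = P(D|C) × P(C) / P(D)

Step 1: Calculate P(D) using law of total probability
P(D) = P(D|C)P(C) + P(D|¬C)P(¬C)
     = 0.9125 × 0.2750 + 0.1625 × 0.7250
     = 0.25093750 + 0.11781250
     = 0.36875000

Step 2: Apply Bayes' theorem
P(C|D) = P(D|C) × P(C) / P(D)
       = 0.25093750 / 0.36875000
       = 0.6805


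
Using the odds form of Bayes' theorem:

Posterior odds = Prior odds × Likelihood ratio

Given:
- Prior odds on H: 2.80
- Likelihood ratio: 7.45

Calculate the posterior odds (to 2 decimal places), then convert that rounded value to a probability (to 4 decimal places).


Step 1: Calculate posterior odds
Posterior odds = Prior odds × LR
               = 2.80 × 7.45
               = 20.86

Step 2: Convert to probability
P(H|E) = Posterior odds / (1 + Posterior odds)
       = 20.86 / (1 + 20.86)
       = 20.86 / 21.86
       = 0.9543

The evidence increased P(H) from 0.7368 to 0.9543.


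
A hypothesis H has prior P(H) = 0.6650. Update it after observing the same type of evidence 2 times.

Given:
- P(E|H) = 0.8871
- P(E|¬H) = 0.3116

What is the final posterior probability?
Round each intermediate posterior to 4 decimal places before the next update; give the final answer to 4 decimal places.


Sequential Bayesian updating:

Initial prior: P(H) = 0.6650

Update 1:
  P(E) = 0.8871 × 0.6650 + 0.3116 × 0.3350 = 0.58992150 + 0.10438600 = 0.69430750
  P(H|E) = 0.58992150 / 0.69430750 = 0.8497

Update 2:
  P(E) = 0.8871 × 0.8497 + 0.3116 × 0.1503 = 0.75376887 + 0.04683348 = 0.80060235
  P(H|E) = 0.75376887 / 0.80060235 = 0.9415

Final posterior: 0.9415


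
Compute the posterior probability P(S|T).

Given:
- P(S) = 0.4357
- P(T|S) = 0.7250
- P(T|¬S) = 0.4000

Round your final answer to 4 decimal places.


Bayes' theorem: P(S|T) = P(T|S) × P(S) / P(T)

Step 1: Calculate P(T) using law of total probability
P(T) = P(T|S)P(S) + P(T|¬S)P(¬S)
     = 0.7250 × 0.4357 + 0.4000 × 0.5643
     = 0.31588250 + 0.22572000
     = 0.54160250

Step 2: Apply Bayes' theorem
P(S|T) = P(T|S) × P(S) / P(T)
       = 0.31588250 / 0.54160250
       = 0.5832


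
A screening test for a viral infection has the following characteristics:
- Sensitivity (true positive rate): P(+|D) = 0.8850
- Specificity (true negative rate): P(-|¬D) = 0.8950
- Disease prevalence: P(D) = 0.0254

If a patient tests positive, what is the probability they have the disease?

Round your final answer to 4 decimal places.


Let D = has disease, + = positive test

Given:
- P(D) = 0.0254 (prevalence)
- P(+|D) = 0.8850 (sensitivity)
- P(-|¬D) = 0.8950 (specificity)
- P(+|¬D) = 0.1050 (false positive rate = 1 - specificity)

Step 1: Find P(+)
P(+) = P(+|D)P(D) + P(+|¬D)P(¬D)
     = 0.8850 × 0.0254 + 0.1050 × 0.9746
     = 0.02247900 + 0.10233300
     = 0.12481200

Step 2: Apply Bayes' theorem for P(D|+)
P(D|+) = P(+|D)P(D) / P(+)
       = 0.02247900 / 0.12481200
       = 0.1801


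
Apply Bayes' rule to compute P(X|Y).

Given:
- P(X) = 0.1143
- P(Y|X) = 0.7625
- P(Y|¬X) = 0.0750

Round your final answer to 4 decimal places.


Bayes' theorem: P(X|Y) = P(Y|X) × P(X) / P(Y)

Step 1: Calculate P(Y) using law of total probability
P(Y) = P(Y|X)P(X) + P(Y|¬X)P(¬X)
     = 0.7625 × 0.1143 + 0.0750 × 0.8857
     = 0.08715375 + 0.06642750
     = 0.15358125

Step 2: Apply Bayes' theorem
P(X|Y) = P(Y|X) × P(X) / P(Y)
       = 0.08715375 / 0.15358125
       = 0.5675


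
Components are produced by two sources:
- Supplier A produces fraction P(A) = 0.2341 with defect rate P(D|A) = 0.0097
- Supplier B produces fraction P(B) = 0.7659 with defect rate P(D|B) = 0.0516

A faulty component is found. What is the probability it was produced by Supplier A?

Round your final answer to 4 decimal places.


Let A = from Supplier A, D = faulty

Given:
- P(A) = 0.2341, P(B) = 0.7659
- P(D|A) = 0.0097, P(D|B) = 0.0516

Step 1: Find P(D)
P(D) = P(D|A)P(A) + P(D|B)P(B)
     = 0.0097 × 0.2341 + 0.0516 × 0.7659
     = 0.00227077 + 0.03952044
     = 0.04179121

Step 2: Apply Bayes' theorem
P(A|D) = P(D|A)P(A) / P(D)
       = 0.00227077 / 0.04179121
       = 0.0543


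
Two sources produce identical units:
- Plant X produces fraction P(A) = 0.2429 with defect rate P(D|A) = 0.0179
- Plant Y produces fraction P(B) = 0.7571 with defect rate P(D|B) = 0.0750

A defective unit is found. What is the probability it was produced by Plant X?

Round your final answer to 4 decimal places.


Let A = from Plant X, D = defective

Given:
- P(A) = 0.2429, P(B) = 0.7571
- P(D|A) = 0.0179, P(D|B) = 0.0750

Step 1: Find P(D)
P(D) = P(D|A)P(A) + P(D|B)P(B)
     = 0.0179 × 0.2429 + 0.0750 × 0.7571
     = 0.00434791 + 0.05678250
     = 0.06113041

Step 2: Apply Bayes' theorem
P(A|D) = P(D|A)P(A) / P(D)
       = 0.00434791 / 0.06113041
       = 0.0711


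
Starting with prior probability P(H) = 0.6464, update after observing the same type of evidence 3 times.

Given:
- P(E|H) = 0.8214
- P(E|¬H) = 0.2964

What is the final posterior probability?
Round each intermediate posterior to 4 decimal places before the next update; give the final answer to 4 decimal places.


Sequential Bayesian updating:

Initial prior: P(H) = 0.6464

Update 1:
  P(E) = 0.8214 × 0.6464 + 0.2964 × 0.3536 = 0.53095296 + 0.10480704 = 0.63576000
  P(H|E) = 0.53095296 / 0.63576000 = 0.8351

Update 2:
  P(E) = 0.8214 × 0.8351 + 0.2964 × 0.1649 = 0.68595114 + 0.04887636 = 0.73482750
  P(H|E) = 0.68595114 / 0.73482750 = 0.9335

Update 3:
  P(E) = 0.8214 × 0.9335 + 0.2964 × 0.0665 = 0.76677690 + 0.01971060 = 0.78648750
  P(H|E) = 0.76677690 / 0.78648750 = 0.9749

Final posterior: 0.9749


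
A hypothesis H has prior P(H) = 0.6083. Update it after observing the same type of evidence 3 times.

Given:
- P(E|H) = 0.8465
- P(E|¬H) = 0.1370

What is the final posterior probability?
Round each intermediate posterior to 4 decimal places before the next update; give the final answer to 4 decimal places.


Sequential Bayesian updating:

Initial prior: P(H) = 0.6083

Update 1:
  P(E) = 0.8465 × 0.6083 + 0.1370 × 0.3917 = 0.51492595 + 0.05366290 = 0.56858885
  P(H|E) = 0.51492595 / 0.56858885 = 0.9056

Update 2:
  P(E) = 0.8465 × 0.9056 + 0.1370 × 0.0944 = 0.76659040 + 0.01293280 = 0.77952320
  P(H|E) = 0.76659040 / 0.77952320 = 0.9834

Update 3:
  P(E) = 0.8465 × 0.9834 + 0.1370 × 0.0166 = 0.83244810 + 0.00227420 = 0.83472230
  P(H|E) = 0.83244810 / 0.83472230 = 0.9973

Final posterior: 0.9973


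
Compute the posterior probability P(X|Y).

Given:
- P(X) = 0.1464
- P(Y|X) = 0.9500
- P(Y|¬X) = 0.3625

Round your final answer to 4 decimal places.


Bayes' theorem: P(X|Y) = P(Y|X) × P(X) / P(Y)

Step 1: Calculate P(Y) using law of total probability
P(Y) = P(Y|X)P(X) + P(Y|¬X)P(¬X)
     = 0.9500 × 0.1464 + 0.3625 × 0.8536
     = 0.13908000 + 0.30943000
     = 0.44851000

Step 2: Apply Bayes' theorem
P(X|Y) = P(Y|X) × P(X) / P(Y)
       = 0.13908000 / 0.44851000
       = 0.3101


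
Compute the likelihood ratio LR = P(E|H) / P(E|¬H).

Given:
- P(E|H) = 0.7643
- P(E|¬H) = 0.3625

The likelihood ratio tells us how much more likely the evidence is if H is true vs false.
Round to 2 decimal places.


Likelihood Ratio (LR) = P(E|H) / P(E|¬H)

LR = 0.7643 / 0.3625
   = 2.11

The evidence is 2.11 times more likely if H is true than if H is false.
LR > 1, so observing E raises the odds in favor of H.


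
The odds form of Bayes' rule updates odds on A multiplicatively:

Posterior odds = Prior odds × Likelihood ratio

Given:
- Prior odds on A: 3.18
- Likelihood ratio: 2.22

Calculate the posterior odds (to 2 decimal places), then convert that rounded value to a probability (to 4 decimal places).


Step 1: Calculate posterior odds
Posterior odds = Prior odds × LR
               = 3.18 × 2.22
               = 7.06

Step 2: Convert to probability
P(A|E) = Posterior odds / (1 + Posterior odds)
       = 7.06 / (1 + 7.06)
       = 7.06 / 8.06
       = 0.8759

The evidence increased P(A) from 0.7608 to 0.8759.


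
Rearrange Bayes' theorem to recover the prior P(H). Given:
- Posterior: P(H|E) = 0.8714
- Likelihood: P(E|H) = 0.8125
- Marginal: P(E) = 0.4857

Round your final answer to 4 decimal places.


From Bayes' theorem: P(H|E) = P(E|H) × P(H) / P(E)

Rearranging for P(H):
P(H) = P(H|E) × P(E) / P(E|H)
     = 0.8714 × 0.4857 / 0.8125
     = 0.42323898 / 0.8125
     = 0.5209


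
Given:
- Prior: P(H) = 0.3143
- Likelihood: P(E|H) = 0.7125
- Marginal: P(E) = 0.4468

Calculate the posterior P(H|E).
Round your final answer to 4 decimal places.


Using Bayes' theorem:

P(H|E) = P(E|H) × P(H) / P(E)
       = 0.7125 × 0.3143 / 0.4468
       = 0.22393875 / 0.4468
       = 0.5012

The evidence strengthens our belief in H.
Prior: 0.3143 → Posterior: 0.5012


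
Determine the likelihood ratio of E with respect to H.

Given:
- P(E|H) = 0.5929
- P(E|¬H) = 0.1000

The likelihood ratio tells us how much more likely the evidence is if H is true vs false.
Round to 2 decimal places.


Likelihood Ratio (LR) = P(E|H) / P(E|¬H)

LR = 0.5929 / 0.1000
   = 5.93

The evidence is 5.93 times more likely if H is true than if H is false.
Since LR > 1, the evidence supports H over ¬H.


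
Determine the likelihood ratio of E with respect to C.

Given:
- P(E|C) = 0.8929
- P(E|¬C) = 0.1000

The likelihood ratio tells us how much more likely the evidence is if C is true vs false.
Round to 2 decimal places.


Likelihood Ratio (LR) = P(E|C) / P(E|¬C)

LR = 0.8929 / 0.1000
   = 8.93

The evidence is 8.93 times more likely if C is true than if C is false.
LR > 1, so observing E raises the odds in favor of C.


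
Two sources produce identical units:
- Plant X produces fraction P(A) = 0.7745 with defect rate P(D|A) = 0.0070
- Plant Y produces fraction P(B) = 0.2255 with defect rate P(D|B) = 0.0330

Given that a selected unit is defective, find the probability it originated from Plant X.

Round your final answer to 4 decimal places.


Let A = from Plant X, D = defective

Given:
- P(A) = 0.7745, P(B) = 0.2255
- P(D|A) = 0.0070, P(D|B) = 0.0330

Step 1: Find P(D)
P(D) = P(D|A)P(A) + P(D|B)P(B)
     = 0.0070 × 0.7745 + 0.0330 × 0.2255
     = 0.00542150 + 0.00744150
     = 0.01286300

Step 2: Apply Bayes' theorem
P(A|D) = P(D|A)P(A) / P(D)
       = 0.00542150 / 0.01286300
       = 0.4215


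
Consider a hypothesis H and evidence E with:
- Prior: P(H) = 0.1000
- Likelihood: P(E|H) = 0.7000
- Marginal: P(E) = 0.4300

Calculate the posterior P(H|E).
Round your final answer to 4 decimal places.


Using Bayes' theorem:

P(H|E) = P(E|H) × P(H) / P(E)
       = 0.7000 × 0.1000 / 0.4300
       = 0.07000000 / 0.4300
       = 0.1628

The evidence strengthens our belief in H.
Prior: 0.1000 → Posterior: 0.1628


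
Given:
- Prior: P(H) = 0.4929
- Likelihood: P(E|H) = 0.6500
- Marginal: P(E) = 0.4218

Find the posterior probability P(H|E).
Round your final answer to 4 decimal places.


Using Bayes' theorem:

P(H|E) = P(E|H) × P(H) / P(E)
       = 0.6500 × 0.4929 / 0.4218
       = 0.32038500 / 0.4218
       = 0.7596

The evidence strengthens our belief in H.
Prior: 0.4929 → Posterior: 0.7596


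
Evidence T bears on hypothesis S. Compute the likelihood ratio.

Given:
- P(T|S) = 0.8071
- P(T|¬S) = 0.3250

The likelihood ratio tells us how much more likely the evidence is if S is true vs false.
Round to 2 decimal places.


Likelihood Ratio (LR) = P(T|S) / P(T|¬S)

LR = 0.8071 / 0.3250
   = 2.48

The evidence is 2.48 times more likely if S is true than if S is false.
LR > 1, so observing T raises the odds in favor of S.


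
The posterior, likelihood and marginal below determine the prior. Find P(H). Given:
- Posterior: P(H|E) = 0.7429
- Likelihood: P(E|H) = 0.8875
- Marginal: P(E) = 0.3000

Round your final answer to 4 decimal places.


From Bayes' theorem: P(H|E) = P(E|H) × P(H) / P(E)

Rearranging for P(H):
P(H) = P(H|E) × P(E) / P(E|H)
     = 0.7429 × 0.3000 / 0.8875
     = 0.22287000 / 0.8875
     = 0.2511


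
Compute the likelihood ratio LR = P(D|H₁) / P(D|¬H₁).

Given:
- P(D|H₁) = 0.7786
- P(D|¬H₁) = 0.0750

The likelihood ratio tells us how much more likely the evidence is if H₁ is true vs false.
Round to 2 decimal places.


Likelihood Ratio (LR) = P(D|H₁) / P(D|¬H₁)

LR = 0.7786 / 0.0750
   = 10.38

The evidence is 10.38 times more likely if H₁ is true than if H₁ is false.
Since LR > 1, the evidence supports H₁ over ¬H₁.


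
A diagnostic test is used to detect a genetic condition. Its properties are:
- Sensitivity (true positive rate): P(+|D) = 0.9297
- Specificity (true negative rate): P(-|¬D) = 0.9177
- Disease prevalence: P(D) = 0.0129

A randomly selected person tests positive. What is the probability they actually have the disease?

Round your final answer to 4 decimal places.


Let D = has disease, + = positive test

Given:
- P(D) = 0.0129 (prevalence)
- P(+|D) = 0.9297 (sensitivity)
- P(-|¬D) = 0.9177 (specificity)
- P(+|¬D) = 0.0823 (false positive rate = 1 - specificity)

Step 1: Find P(+)
P(+) = P(+|D)P(D) + P(+|¬D)P(¬D)
     = 0.9297 × 0.0129 + 0.0823 × 0.9871
     = 0.01199313 + 0.08123833
     = 0.09323146

Step 2: Apply Bayes' theorem for P(D|+)
P(D|+) = P(+|D)P(D) / P(+)
       = 0.01199313 / 0.09323146
       = 0.1286
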